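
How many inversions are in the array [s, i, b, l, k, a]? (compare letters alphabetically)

Sweep left to right; for each value list the smaller values that follow it:
s → i, b, l, k, a → 5
i → b, a → 2
b → a → 1
l → k, a → 2
k → a → 1
a → none → 0
Sum: 5 + 2 + 1 + 2 + 1 + 0 = 11

11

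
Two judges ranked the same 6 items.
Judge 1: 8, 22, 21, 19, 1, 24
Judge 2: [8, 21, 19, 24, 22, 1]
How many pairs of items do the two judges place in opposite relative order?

There are 4 discordant pairs.

Assign each item its position (1..6) in the first ordering, then rewrite the second ordering as that position sequence:
positions: 8→1, 22→2, 21→3, 19→4, 1→5, 24→6
second ordering as positions: [1, 3, 4, 6, 2, 5]
Discordant pairs = inversions in this position sequence.
1: 0
3: 2 → 1
4: 2 → 1
6: 2, 5 → 2
2: 0
5: 0
Total: 0 + 1 + 1 + 2 + 0 + 0 = 4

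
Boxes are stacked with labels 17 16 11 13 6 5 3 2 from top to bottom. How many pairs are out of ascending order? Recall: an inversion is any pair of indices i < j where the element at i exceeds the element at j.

27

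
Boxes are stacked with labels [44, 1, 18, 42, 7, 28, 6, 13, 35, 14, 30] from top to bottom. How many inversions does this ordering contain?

27

Sweep left to right; for each value list the smaller values that follow it:
44: 10
1: 0
18: 4
42: 7
7: 1
28: 3
6: 0
13: 0
35: 2
14: 0
30: 0
Sum: 10 + 0 + 4 + 7 + 1 + 3 + 0 + 0 + 2 + 0 + 0 = 27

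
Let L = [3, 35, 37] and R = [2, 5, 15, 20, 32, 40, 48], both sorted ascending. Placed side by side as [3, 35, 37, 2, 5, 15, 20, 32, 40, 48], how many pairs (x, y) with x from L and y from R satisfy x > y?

There are 11 split inversions.

Count, for every r in R, how many entries of L exceed r:
r = 2: 3, 35, 37 → 3
r = 5: 35, 37 → 2
r = 15: 35, 37 → 2
r = 20: 35, 37 → 2
r = 32: 35, 37 → 2
r = 40: none → 0
r = 48: none → 0
Cross-inversions: 3 + 2 + 2 + 2 + 2 + 0 + 0 = 11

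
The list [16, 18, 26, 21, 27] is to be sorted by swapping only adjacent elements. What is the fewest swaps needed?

1 swap

Minimum adjacent swaps = number of inversions (each swap of adjacent out-of-order elements removes one inversion and no swap can remove more).
Count inversions — for each element, later elements that are smaller:
16: none → 0
18: none → 0
26: 21 → 1
21: none → 0
27: none → 0
Total inversions: 0 + 0 + 1 + 0 + 0 = 1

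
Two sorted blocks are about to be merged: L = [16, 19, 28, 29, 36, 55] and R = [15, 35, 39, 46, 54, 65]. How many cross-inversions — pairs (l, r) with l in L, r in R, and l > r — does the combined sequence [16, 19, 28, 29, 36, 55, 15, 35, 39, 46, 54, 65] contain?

For each element r of the right run, count left-run elements greater than r:
r = 15: 16, 19, 28, 29, 36, 55 → 6
r = 35: 36, 55 → 2
r = 39: 55 → 1
r = 46: 55 → 1
r = 54: 55 → 1
r = 65: none → 0
Cross-inversions: 6 + 2 + 1 + 1 + 1 + 0 = 11

11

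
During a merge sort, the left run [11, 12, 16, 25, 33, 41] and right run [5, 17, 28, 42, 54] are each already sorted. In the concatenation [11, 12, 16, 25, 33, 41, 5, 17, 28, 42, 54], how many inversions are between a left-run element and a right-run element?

Split inversions: 11

Count, for every r in R, how many entries of L exceed r:
r = 5: 11, 12, 16, 25, 33, 41 → 6
r = 17: 25, 33, 41 → 3
r = 28: 33, 41 → 2
r = 42: none → 0
r = 54: none → 0
Cross-inversions: 6 + 3 + 2 + 0 + 0 = 11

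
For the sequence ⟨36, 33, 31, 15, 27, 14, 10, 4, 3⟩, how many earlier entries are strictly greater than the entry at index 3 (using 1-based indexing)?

The element at index 3 is 31.
Elements before it: 36, 33
Those larger than 31: 36, 33

2 such elements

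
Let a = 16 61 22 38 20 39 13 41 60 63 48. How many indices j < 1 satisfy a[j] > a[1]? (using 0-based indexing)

The element at index 1 is 61.
Elements before it: 16
None of them are larger than 61.

0 such elements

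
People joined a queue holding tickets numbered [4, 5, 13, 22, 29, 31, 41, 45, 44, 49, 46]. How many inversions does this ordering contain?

2

Count, for each position, how many later elements it exceeds:
4 → none → 0
5 → none → 0
13 → none → 0
22 → none → 0
29 → none → 0
31 → none → 0
41 → none → 0
45 → 44 → 1
44 → none → 0
49 → 46 → 1
46 → none → 0
Sum: 0 + 0 + 0 + 0 + 0 + 0 + 0 + 1 + 0 + 1 + 0 = 2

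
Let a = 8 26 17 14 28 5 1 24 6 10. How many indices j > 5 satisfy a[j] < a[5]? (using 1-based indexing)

5

The element at index 5 is 28.
Elements after it: 5, 1, 24, 6, 10
Those smaller than 28: 5, 1, 24, 6, 10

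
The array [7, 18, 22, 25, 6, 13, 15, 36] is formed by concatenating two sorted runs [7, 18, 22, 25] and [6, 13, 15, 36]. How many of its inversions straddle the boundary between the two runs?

10 split inversions

For each element r of the right run, count left-run elements greater than r:
r = 6: 7, 18, 22, 25 → 4
r = 13: 18, 22, 25 → 3
r = 15: 18, 22, 25 → 3
r = 36: none → 0
Cross-inversions: 4 + 3 + 3 + 0 = 10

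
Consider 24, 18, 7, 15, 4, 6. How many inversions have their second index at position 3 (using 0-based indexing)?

2

The element at index 3 is 15.
Elements before it: 24, 18, 7
Those larger than 15: 24, 18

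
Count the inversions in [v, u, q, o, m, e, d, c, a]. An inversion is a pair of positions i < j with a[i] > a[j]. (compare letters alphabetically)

36

Element-by-element contributions:
v → u, q, o, m, e, d, c, a → 8
u → q, o, m, e, d, c, a → 7
q → o, m, e, d, c, a → 6
o → m, e, d, c, a → 5
m → e, d, c, a → 4
e → d, c, a → 3
d → c, a → 2
c → a → 1
a → none → 0
Sum: 8 + 7 + 6 + 5 + 4 + 3 + 2 + 1 + 0 = 36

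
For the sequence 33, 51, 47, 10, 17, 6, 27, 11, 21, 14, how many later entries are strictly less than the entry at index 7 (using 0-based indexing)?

The element at index 7 is 11.
Elements after it: 21, 14
None of them are smaller than 11.

0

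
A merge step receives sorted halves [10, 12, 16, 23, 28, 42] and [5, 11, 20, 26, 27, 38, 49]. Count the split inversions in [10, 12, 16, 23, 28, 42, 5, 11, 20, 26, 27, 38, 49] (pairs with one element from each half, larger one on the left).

19 cross-inversions

For each element r of the right run, count left-run elements greater than r:
r = 5: 10, 12, 16, 23, 28, 42 → 6
r = 11: 12, 16, 23, 28, 42 → 5
r = 20: 23, 28, 42 → 3
r = 26: 28, 42 → 2
r = 27: 28, 42 → 2
r = 38: 42 → 1
r = 49: none → 0
Cross-inversions: 6 + 5 + 3 + 2 + 2 + 1 + 0 = 19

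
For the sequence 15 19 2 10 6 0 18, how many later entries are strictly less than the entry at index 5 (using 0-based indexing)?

0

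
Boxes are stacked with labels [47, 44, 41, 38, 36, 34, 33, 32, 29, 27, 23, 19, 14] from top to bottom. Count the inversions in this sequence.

For each element, count later entries that are smaller:
47: 12
44: 11
41: 10
38: 9
36: 8
34: 7
33: 6
32: 5
29: 4
27: 3
23: 2
19: 1
14: 0
Sum: 12 + 11 + 10 + 9 + 8 + 7 + 6 + 5 + 4 + 3 + 2 + 1 + 0 = 78

78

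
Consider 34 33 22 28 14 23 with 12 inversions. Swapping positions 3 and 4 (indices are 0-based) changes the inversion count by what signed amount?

-1

Positions 3 and 4 hold 28 and 14; after swapping, the array is [34, 33, 22, 14, 28, 23].
Sweep left to right; for each value list the smaller values that follow it:
34: 5
33: 4
22: 1
14: 0
28: 1
23: 0
Sum: 5 + 4 + 1 + 0 + 1 + 0 = 11
Change: 11 − 12 = -1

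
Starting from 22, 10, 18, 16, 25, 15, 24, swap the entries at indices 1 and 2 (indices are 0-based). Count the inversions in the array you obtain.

Positions 1 and 2 hold 10 and 18; after swapping, the array is [22, 18, 10, 16, 25, 15, 24].
For each element, count later entries that are smaller:
22: 4
18: 3
10: 0
16: 1
25: 2
15: 0
24: 0
Sum: 4 + 3 + 0 + 1 + 2 + 0 + 0 = 10

There are 10 inversions.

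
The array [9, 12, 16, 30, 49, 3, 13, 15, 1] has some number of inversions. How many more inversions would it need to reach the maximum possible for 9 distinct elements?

17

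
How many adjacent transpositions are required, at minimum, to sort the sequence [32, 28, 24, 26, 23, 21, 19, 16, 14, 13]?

44

Each adjacent swap fixes exactly one inversion, so the minimum swap count equals the number of inversions.
Count inversions — for each element, later elements that are smaller:
32: 28, 24, 26, 23, 21, 19, 16, 14, 13 → 9
28: 24, 26, 23, 21, 19, 16, 14, 13 → 8
24: 23, 21, 19, 16, 14, 13 → 6
26: 23, 21, 19, 16, 14, 13 → 6
23: 21, 19, 16, 14, 13 → 5
21: 19, 16, 14, 13 → 4
19: 16, 14, 13 → 3
16: 14, 13 → 2
14: 13 → 1
13: none → 0
Total inversions: 9 + 8 + 6 + 6 + 5 + 4 + 3 + 2 + 1 + 0 = 44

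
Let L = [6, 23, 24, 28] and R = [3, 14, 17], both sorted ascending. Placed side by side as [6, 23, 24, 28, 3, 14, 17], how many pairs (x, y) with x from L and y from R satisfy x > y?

10

Count, for every r in R, how many entries of L exceed r:
r = 3: 6, 23, 24, 28 → 4
r = 14: 23, 24, 28 → 3
r = 17: 23, 24, 28 → 3
Cross-inversions: 4 + 3 + 3 = 10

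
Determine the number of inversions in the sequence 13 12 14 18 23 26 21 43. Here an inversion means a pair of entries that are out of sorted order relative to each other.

3

Count, for each position, how many later elements it exceeds:
13: 1
12: 0
14: 0
18: 0
23: 1
26: 1
21: 0
43: 0
Sum: 1 + 0 + 0 + 0 + 1 + 1 + 0 + 0 = 3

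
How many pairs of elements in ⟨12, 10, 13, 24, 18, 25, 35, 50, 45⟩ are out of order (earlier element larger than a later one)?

Count, for each position, how many later elements it exceeds:
12 → 10 → 1
10 → none → 0
13 → none → 0
24 → 18 → 1
18 → none → 0
25 → none → 0
35 → none → 0
50 → 45 → 1
45 → none → 0
Sum: 1 + 0 + 0 + 1 + 0 + 0 + 0 + 1 + 0 = 3

There are 3 inversions.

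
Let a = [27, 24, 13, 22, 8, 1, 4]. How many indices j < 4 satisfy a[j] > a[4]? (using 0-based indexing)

The element at index 4 is 8.
Elements before it: 27, 24, 13, 22
Those larger than 8: 27, 24, 13, 22

4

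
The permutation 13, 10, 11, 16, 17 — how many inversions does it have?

2

For each element, count later entries that are smaller:
13 → 10, 11 → 2
10 → none → 0
11 → none → 0
16 → none → 0
17 → none → 0
Sum: 2 + 0 + 0 + 0 + 0 = 2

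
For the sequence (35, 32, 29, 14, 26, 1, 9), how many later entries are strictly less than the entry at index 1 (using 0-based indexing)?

The element at index 1 is 32.
Elements after it: 29, 14, 26, 1, 9
Those smaller than 32: 29, 14, 26, 1, 9

5 such elements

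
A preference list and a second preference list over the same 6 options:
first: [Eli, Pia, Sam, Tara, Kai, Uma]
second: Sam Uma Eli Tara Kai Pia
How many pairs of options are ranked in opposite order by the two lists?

8

Assign each item its position (1..6) in the first ordering, then rewrite the second ordering as that position sequence:
positions: Eli→1, Pia→2, Sam→3, Tara→4, Kai→5, Uma→6
second ordering as positions: [3, 6, 1, 4, 5, 2]
Discordant pairs = inversions in this position sequence.
3: 1, 2 → 2
6: 1, 4, 5, 2 → 4
1: 0
4: 2 → 1
5: 2 → 1
2: 0
Total: 2 + 4 + 0 + 1 + 1 + 0 = 8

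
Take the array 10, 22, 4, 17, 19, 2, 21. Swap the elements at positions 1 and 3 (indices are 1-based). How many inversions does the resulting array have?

Positions 1 and 3 hold 10 and 4; after swapping, the array is [4, 22, 10, 17, 19, 2, 21].
Element-by-element contributions:
4: 1
22: 5
10: 1
17: 1
19: 1
2: 0
21: 0
Sum: 1 + 5 + 1 + 1 + 1 + 0 + 0 = 9

9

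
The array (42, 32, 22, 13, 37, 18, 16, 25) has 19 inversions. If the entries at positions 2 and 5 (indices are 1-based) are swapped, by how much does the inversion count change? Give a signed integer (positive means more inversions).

Positions 2 and 5 hold 32 and 37; after swapping, the array is [42, 37, 22, 13, 32, 18, 16, 25].
Count, for each position, how many later elements it exceeds:
42: 7
37: 6
22: 3
13: 0
32: 3
18: 1
16: 0
25: 0
Sum: 7 + 6 + 3 + 0 + 3 + 1 + 0 + 0 = 20
Change: 20 − 19 = +1

+1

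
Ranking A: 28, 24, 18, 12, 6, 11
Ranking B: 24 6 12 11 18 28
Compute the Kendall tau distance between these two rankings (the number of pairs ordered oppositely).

Assign each item its position (1..6) in the first ordering, then rewrite the second ordering as that position sequence:
positions: 28→1, 24→2, 18→3, 12→4, 6→5, 11→6
second ordering as positions: [2, 5, 4, 6, 3, 1]
Discordant pairs = inversions in this position sequence.
2: 1 → 1
5: 4, 3, 1 → 3
4: 3, 1 → 2
6: 3, 1 → 2
3: 1 → 1
1: 0
Total: 1 + 3 + 2 + 2 + 1 + 0 = 9

9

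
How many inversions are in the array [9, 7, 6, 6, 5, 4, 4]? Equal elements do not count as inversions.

Sweep left to right; for each value list the smaller values that follow it:
9 → 7, 6, 6, 5, 4, 4 → 6
7 → 6, 6, 5, 4, 4 → 5
6 → 5, 4, 4 → 3
6 → 5, 4, 4 → 3
5 → 4, 4 → 2
4 → none → 0
4 → none → 0
Sum: 6 + 5 + 3 + 3 + 2 + 0 + 0 = 19

19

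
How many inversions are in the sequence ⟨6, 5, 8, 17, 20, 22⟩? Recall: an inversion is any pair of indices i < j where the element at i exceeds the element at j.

Listing every pair i<j with a[i]>a[j] (using 0-based positions):
(0,1): 6 > 5
That's 1 pair.

1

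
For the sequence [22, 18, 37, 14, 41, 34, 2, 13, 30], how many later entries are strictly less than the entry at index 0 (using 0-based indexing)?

4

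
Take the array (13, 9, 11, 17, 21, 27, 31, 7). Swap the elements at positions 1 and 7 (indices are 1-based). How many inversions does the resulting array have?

Positions 1 and 7 hold 13 and 31; after swapping, the array is [31, 9, 11, 17, 21, 27, 13, 7].
For each element, count later entries that are smaller:
31: 7
9: 1
11: 1
17: 2
21: 2
27: 2
13: 1
7: 0
Sum: 7 + 1 + 1 + 2 + 2 + 2 + 1 + 0 = 16

16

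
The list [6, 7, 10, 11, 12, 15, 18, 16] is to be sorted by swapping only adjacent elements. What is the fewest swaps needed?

Minimum adjacent swaps = number of inversions (each swap of adjacent out-of-order elements removes one inversion and no swap can remove more).
Count inversions — for each element, later elements that are smaller:
6: none → 0
7: none → 0
10: none → 0
11: none → 0
12: none → 0
15: none → 0
18: 16 → 1
16: none → 0
Total inversions: 0 + 0 + 0 + 0 + 0 + 0 + 1 + 0 = 1

1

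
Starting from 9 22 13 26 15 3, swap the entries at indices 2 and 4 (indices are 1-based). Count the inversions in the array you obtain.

Positions 2 and 4 hold 22 and 26; after swapping, the array is [9, 26, 13, 22, 15, 3].
Sweep left to right; for each value list the smaller values that follow it:
9 → 3 → 1
26 → 13, 22, 15, 3 → 4
13 → 3 → 1
22 → 15, 3 → 2
15 → 3 → 1
3 → none → 0
Sum: 1 + 4 + 1 + 2 + 1 + 0 = 9

9 inversions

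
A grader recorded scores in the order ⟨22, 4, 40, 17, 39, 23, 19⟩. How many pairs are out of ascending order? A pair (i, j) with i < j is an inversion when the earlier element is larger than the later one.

Listing every pair i<j with a[i]>a[j] (using 0-based positions):
(0,1): 22 > 4
(0,3): 22 > 17
(0,6): 22 > 19
(2,3): 40 > 17
(2,4): 40 > 39
(2,5): 40 > 23
(2,6): 40 > 19
(4,5): 39 > 23
(4,6): 39 > 19
(5,6): 23 > 19
That's 10 pairs.

10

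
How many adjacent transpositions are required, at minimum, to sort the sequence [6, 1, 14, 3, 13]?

The minimum number of adjacent swaps to sort an array equals its inversion count, since every such swap removes exactly one inversion.
Count inversions — for each element, later elements that are smaller:
6: 1, 3 → 2
1: none → 0
14: 3, 13 → 2
3: none → 0
13: none → 0
Total inversions: 2 + 0 + 2 + 0 + 0 = 4

4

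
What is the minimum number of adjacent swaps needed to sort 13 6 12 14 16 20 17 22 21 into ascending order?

There are 4 swaps.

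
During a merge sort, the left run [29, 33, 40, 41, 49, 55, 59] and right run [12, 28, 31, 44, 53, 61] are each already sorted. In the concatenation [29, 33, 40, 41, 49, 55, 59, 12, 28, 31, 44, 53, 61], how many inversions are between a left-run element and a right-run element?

25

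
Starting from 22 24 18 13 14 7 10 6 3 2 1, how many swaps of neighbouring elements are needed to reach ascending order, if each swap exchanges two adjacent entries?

52 swaps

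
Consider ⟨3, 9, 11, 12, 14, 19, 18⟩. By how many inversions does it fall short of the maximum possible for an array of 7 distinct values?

Maximum inversions for 7 distinct elements is C(7, 2) = 7·6/2 = 21.
Current inversions — for each element, count later smaller elements:
3: 0
9: 0
11: 0
12: 0
14: 0
19: 1
18: 0
Current total: 0 + 0 + 0 + 0 + 0 + 1 + 0 = 1
Shortfall: 21 − 1 = 20

20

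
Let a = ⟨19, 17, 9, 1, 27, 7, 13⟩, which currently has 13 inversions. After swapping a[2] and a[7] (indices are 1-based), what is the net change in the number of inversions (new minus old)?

Positions 2 and 7 hold 17 and 13; after swapping, the array is [19, 13, 9, 1, 27, 7, 17].
Sweep left to right; for each value list the smaller values that follow it:
19 → 13, 9, 1, 7, 17 → 5
13 → 9, 1, 7 → 3
9 → 1, 7 → 2
1 → none → 0
27 → 7, 17 → 2
7 → none → 0
17 → none → 0
Sum: 5 + 3 + 2 + 0 + 2 + 0 + 0 = 12
Change: 12 − 13 = -1

-1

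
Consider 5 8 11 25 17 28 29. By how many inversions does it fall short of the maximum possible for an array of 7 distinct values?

Maximum inversions for 7 distinct elements is C(7, 2) = 7·6/2 = 21.
Current inversions — for each element, count later smaller elements:
5: 0
8: 0
11: 0
25: 1
17: 0
28: 0
29: 0
Current total: 0 + 0 + 0 + 1 + 0 + 0 + 0 = 1
Shortfall: 21 − 1 = 20

20 inversions short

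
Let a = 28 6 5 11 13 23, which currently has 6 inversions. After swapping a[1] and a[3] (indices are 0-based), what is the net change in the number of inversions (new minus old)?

+1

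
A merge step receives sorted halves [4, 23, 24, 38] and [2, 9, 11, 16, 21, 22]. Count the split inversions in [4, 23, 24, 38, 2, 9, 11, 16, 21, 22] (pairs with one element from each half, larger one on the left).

19

For each element r of the right run, count left-run elements greater than r:
r = 2: 4, 23, 24, 38 → 4
r = 9: 23, 24, 38 → 3
r = 11: 23, 24, 38 → 3
r = 16: 23, 24, 38 → 3
r = 21: 23, 24, 38 → 3
r = 22: 23, 24, 38 → 3
Cross-inversions: 4 + 3 + 3 + 3 + 3 + 3 = 19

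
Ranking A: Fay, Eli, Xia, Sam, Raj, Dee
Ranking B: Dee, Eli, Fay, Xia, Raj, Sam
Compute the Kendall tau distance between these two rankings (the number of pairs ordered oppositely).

7

Assign each item its position (1..6) in the first ordering, then rewrite the second ordering as that position sequence:
positions: Fay→1, Eli→2, Xia→3, Sam→4, Raj→5, Dee→6
second ordering as positions: [6, 2, 1, 3, 5, 4]
Discordant pairs = inversions in this position sequence.
6: 2, 1, 3, 5, 4 → 5
2: 1 → 1
1: 0
3: 0
5: 4 → 1
4: 0
Total: 5 + 1 + 0 + 0 + 1 + 0 = 7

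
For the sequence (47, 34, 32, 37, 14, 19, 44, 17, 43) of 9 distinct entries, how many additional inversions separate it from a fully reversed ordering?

Maximum inversions for 9 distinct elements is C(9, 2) = 9·8/2 = 36.
Current inversions — for each element, count later smaller elements:
47: 8
34: 4
32: 3
37: 3
14: 0
19: 1
44: 2
17: 0
43: 0
Current total: 8 + 4 + 3 + 3 + 0 + 1 + 2 + 0 + 0 = 21
Shortfall: 36 − 21 = 15

15 inversions short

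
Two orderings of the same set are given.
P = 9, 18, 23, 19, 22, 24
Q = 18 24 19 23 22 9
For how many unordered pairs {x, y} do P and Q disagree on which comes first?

Assign each item its position (1..6) in the first ordering, then rewrite the second ordering as that position sequence:
positions: 9→1, 18→2, 23→3, 19→4, 22→5, 24→6
second ordering as positions: [2, 6, 4, 3, 5, 1]
Discordant pairs = inversions in this position sequence.
2: 1 → 1
6: 4, 3, 5, 1 → 4
4: 3, 1 → 2
3: 1 → 1
5: 1 → 1
1: 0
Total: 1 + 4 + 2 + 1 + 1 + 0 = 9

9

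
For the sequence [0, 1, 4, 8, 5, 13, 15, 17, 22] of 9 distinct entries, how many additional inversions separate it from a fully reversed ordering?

Maximum inversions for 9 distinct elements is C(9, 2) = 9·8/2 = 36.
Current inversions — for each element, count later smaller elements:
0: 0
1: 0
4: 0
8: 1
5: 0
13: 0
15: 0
17: 0
22: 0
Current total: 0 + 0 + 0 + 1 + 0 + 0 + 0 + 0 + 0 = 1
Shortfall: 36 − 1 = 35

35 inversions short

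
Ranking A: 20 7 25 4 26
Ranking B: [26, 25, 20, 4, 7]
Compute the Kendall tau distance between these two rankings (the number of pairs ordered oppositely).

Assign each item its position (1..5) in the first ordering, then rewrite the second ordering as that position sequence:
positions: 20→1, 7→2, 25→3, 4→4, 26→5
second ordering as positions: [5, 3, 1, 4, 2]
Discordant pairs = inversions in this position sequence.
5: 3, 1, 4, 2 → 4
3: 1, 2 → 2
1: 0
4: 2 → 1
2: 0
Total: 4 + 2 + 0 + 1 + 0 = 7

7 discordant pairs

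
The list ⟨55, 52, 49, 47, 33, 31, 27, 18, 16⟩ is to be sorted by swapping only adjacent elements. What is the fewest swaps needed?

36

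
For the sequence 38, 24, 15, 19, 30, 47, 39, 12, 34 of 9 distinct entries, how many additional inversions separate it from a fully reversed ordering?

Maximum inversions for 9 distinct elements is C(9, 2) = 9·8/2 = 36.
Current inversions — for each element, count later smaller elements:
38: 6
24: 3
15: 1
19: 1
30: 1
47: 3
39: 2
12: 0
34: 0
Current total: 6 + 3 + 1 + 1 + 1 + 3 + 2 + 0 + 0 = 17
Shortfall: 36 − 17 = 19

19 inversions short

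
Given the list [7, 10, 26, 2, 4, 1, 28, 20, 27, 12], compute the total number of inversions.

Out-of-order pairs: 18

Sweep left to right; for each value list the smaller values that follow it:
7 → 2, 4, 1 → 3
10 → 2, 4, 1 → 3
26 → 2, 4, 1, 20, 12 → 5
2 → 1 → 1
4 → 1 → 1
1 → none → 0
28 → 20, 27, 12 → 3
20 → 12 → 1
27 → 12 → 1
12 → none → 0
Sum: 3 + 3 + 5 + 1 + 1 + 0 + 3 + 1 + 1 + 0 = 18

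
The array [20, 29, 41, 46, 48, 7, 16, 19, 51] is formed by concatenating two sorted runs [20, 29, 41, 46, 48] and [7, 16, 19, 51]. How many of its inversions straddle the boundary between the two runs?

15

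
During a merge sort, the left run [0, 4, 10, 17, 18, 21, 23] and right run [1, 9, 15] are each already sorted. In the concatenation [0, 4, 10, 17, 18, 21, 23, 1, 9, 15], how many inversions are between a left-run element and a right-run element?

Count, for every r in R, how many entries of L exceed r:
r = 1: 4, 10, 17, 18, 21, 23 → 6
r = 9: 10, 17, 18, 21, 23 → 5
r = 15: 17, 18, 21, 23 → 4
Cross-inversions: 6 + 5 + 4 = 15

15 cross-inversions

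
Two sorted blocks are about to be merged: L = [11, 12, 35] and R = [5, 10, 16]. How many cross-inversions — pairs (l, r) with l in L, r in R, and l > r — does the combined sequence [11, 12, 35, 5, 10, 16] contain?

Take each right-half value and tally the left-half values above it:
r = 5: 11, 12, 35 → 3
r = 10: 11, 12, 35 → 3
r = 16: 35 → 1
Cross-inversions: 3 + 3 + 1 = 7

There are 7 split inversions.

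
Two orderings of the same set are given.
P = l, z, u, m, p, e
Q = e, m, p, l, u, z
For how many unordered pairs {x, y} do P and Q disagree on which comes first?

12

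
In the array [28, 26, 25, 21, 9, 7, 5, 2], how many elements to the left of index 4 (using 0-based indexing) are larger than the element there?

4

The element at index 4 is 9.
Elements before it: 28, 26, 25, 21
Those larger than 9: 28, 26, 25, 21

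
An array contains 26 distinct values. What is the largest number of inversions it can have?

Inversions: 325

A reversed (strictly descending) arrangement makes every pair an inversion, giving C(26, 2) inversions.
C(26, 2) = 26·25/2 = 325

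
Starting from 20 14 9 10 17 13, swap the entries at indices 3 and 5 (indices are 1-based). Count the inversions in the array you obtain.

Positions 3 and 5 hold 9 and 17; after swapping, the array is [20, 14, 17, 10, 9, 13].
Sweep left to right; for each value list the smaller values that follow it:
20: 5
14: 3
17: 3
10: 1
9: 0
13: 0
Sum: 5 + 3 + 3 + 1 + 0 + 0 = 12

Inversions: 12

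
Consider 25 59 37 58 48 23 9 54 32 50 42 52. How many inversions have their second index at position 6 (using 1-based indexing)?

5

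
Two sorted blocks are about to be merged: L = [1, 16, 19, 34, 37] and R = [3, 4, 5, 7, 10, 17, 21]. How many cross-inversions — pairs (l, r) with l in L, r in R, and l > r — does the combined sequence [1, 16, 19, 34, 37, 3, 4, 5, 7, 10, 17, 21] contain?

25 cross-inversions

Count, for every r in R, how many entries of L exceed r:
r = 3: 16, 19, 34, 37 → 4
r = 4: 16, 19, 34, 37 → 4
r = 5: 16, 19, 34, 37 → 4
r = 7: 16, 19, 34, 37 → 4
r = 10: 16, 19, 34, 37 → 4
r = 17: 19, 34, 37 → 3
r = 21: 34, 37 → 2
Cross-inversions: 4 + 4 + 4 + 4 + 4 + 3 + 2 = 25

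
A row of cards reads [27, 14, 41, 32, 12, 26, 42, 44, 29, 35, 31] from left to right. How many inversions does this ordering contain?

21

Sweep left to right; for each value list the smaller values that follow it:
27 → 14, 12, 26 → 3
14 → 12 → 1
41 → 32, 12, 26, 29, 35, 31 → 6
32 → 12, 26, 29, 31 → 4
12 → none → 0
26 → none → 0
42 → 29, 35, 31 → 3
44 → 29, 35, 31 → 3
29 → none → 0
35 → 31 → 1
31 → none → 0
Sum: 3 + 1 + 6 + 4 + 0 + 0 + 3 + 3 + 0 + 1 + 0 = 21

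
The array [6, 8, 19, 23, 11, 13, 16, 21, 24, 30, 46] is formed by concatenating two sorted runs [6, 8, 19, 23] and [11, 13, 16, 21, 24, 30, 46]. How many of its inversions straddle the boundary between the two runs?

Count, for every r in R, how many entries of L exceed r:
r = 11: 19, 23 → 2
r = 13: 19, 23 → 2
r = 16: 19, 23 → 2
r = 21: 23 → 1
r = 24: none → 0
r = 30: none → 0
r = 46: none → 0
Cross-inversions: 2 + 2 + 2 + 1 + 0 + 0 + 0 = 7

7 split inversions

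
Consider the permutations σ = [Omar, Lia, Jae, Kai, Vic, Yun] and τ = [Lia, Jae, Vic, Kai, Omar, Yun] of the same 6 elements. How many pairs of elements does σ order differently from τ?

5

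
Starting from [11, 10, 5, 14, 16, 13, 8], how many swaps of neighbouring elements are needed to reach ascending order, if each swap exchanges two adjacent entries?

Each adjacent swap fixes exactly one inversion, so the minimum swap count equals the number of inversions.
Count inversions — for each element, later elements that are smaller:
11: 10, 5, 8 → 3
10: 5, 8 → 2
5: none → 0
14: 13, 8 → 2
16: 13, 8 → 2
13: 8 → 1
8: none → 0
Total inversions: 3 + 2 + 0 + 2 + 2 + 1 + 0 = 10

10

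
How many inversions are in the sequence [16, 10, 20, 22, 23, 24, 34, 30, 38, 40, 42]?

Count, for each position, how many later elements it exceeds:
16: 1
10: 0
20: 0
22: 0
23: 0
24: 0
34: 1
30: 0
38: 0
40: 0
42: 0
Sum: 1 + 0 + 0 + 0 + 0 + 0 + 1 + 0 + 0 + 0 + 0 = 2

Inversions: 2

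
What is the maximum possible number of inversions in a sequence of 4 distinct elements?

A reversed (strictly descending) arrangement makes every pair an inversion, giving C(4, 2) inversions.
C(4, 2) = 4·3/2 = 6

6 inversions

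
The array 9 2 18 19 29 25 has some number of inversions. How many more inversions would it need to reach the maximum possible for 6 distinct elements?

13 inversions short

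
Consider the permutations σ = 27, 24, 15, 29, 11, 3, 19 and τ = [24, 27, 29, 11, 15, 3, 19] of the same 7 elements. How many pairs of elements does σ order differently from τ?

Assign each item its position (1..7) in the first ordering, then rewrite the second ordering as that position sequence:
positions: 27→1, 24→2, 15→3, 29→4, 11→5, 3→6, 19→7
second ordering as positions: [2, 1, 4, 5, 3, 6, 7]
Discordant pairs = inversions in this position sequence.
2: 1 → 1
1: 0
4: 3 → 1
5: 3 → 1
3: 0
6: 0
7: 0
Total: 1 + 0 + 1 + 1 + 0 + 0 + 0 = 3

3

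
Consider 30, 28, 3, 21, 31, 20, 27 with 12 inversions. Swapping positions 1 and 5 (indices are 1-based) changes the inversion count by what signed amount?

+1

Positions 1 and 5 hold 30 and 31; after swapping, the array is [31, 28, 3, 21, 30, 20, 27].
Element-by-element contributions:
31: 6
28: 4
3: 0
21: 1
30: 2
20: 0
27: 0
Sum: 6 + 4 + 0 + 1 + 2 + 0 + 0 = 13
Change: 13 − 12 = +1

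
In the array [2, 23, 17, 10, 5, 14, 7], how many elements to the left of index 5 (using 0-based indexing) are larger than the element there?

The element at index 5 is 14.
Elements before it: 2, 23, 17, 10, 5
Those larger than 14: 23, 17

2 such elements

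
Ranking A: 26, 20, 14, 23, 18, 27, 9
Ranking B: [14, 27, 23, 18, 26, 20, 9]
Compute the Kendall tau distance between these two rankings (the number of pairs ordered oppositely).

There are 10 discordant pairs.

Assign each item its position (1..7) in the first ordering, then rewrite the second ordering as that position sequence:
positions: 26→1, 20→2, 14→3, 23→4, 18→5, 27→6, 9→7
second ordering as positions: [3, 6, 4, 5, 1, 2, 7]
Discordant pairs = inversions in this position sequence.
3: 1, 2 → 2
6: 4, 5, 1, 2 → 4
4: 1, 2 → 2
5: 1, 2 → 2
1: 0
2: 0
7: 0
Total: 2 + 4 + 2 + 2 + 0 + 0 + 0 = 10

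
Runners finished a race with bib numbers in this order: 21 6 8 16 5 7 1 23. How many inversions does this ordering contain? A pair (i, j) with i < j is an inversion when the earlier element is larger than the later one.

There are 16 out-of-order pairs.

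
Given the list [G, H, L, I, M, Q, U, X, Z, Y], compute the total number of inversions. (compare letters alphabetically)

Count, for each position, how many later elements it exceeds:
G → none → 0
H → none → 0
L → I → 1
I → none → 0
M → none → 0
Q → none → 0
U → none → 0
X → none → 0
Z → Y → 1
Y → none → 0
Sum: 0 + 0 + 1 + 0 + 0 + 0 + 0 + 0 + 1 + 0 = 2

2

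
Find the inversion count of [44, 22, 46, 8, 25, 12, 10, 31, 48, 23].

22 inversions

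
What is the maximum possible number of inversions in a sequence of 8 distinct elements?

The maximum occurs when the array is in strictly decreasing order: every one of the C(8, 2) pairs is inverted.
C(8, 2) = 8·7/2 = 28

28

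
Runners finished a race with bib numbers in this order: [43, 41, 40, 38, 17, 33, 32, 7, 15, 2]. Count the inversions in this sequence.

Inversions: 42

For each element, count later entries that are smaller:
43 → 41, 40, 38, 17, 33, 32, 7, 15, 2 → 9
41 → 40, 38, 17, 33, 32, 7, 15, 2 → 8
40 → 38, 17, 33, 32, 7, 15, 2 → 7
38 → 17, 33, 32, 7, 15, 2 → 6
17 → 7, 15, 2 → 3
33 → 32, 7, 15, 2 → 4
32 → 7, 15, 2 → 3
7 → 2 → 1
15 → 2 → 1
2 → none → 0
Sum: 9 + 8 + 7 + 6 + 3 + 4 + 3 + 1 + 1 + 0 = 42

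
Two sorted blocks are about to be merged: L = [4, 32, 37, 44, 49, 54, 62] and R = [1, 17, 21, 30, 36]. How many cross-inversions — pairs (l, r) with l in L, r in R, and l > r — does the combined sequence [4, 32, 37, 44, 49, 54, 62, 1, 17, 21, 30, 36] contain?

For each element r of the right run, count left-run elements greater than r:
r = 1: 4, 32, 37, 44, 49, 54, 62 → 7
r = 17: 32, 37, 44, 49, 54, 62 → 6
r = 21: 32, 37, 44, 49, 54, 62 → 6
r = 30: 32, 37, 44, 49, 54, 62 → 6
r = 36: 37, 44, 49, 54, 62 → 5
Cross-inversions: 7 + 6 + 6 + 6 + 5 = 30

Cross-inversions: 30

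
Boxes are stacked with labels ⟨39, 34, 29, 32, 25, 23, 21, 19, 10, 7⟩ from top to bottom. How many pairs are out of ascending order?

Sweep left to right; for each value list the smaller values that follow it:
39 → 34, 29, 32, 25, 23, 21, 19, 10, 7 → 9
34 → 29, 32, 25, 23, 21, 19, 10, 7 → 8
29 → 25, 23, 21, 19, 10, 7 → 6
32 → 25, 23, 21, 19, 10, 7 → 6
25 → 23, 21, 19, 10, 7 → 5
23 → 21, 19, 10, 7 → 4
21 → 19, 10, 7 → 3
19 → 10, 7 → 2
10 → 7 → 1
7 → none → 0
Sum: 9 + 8 + 6 + 6 + 5 + 4 + 3 + 2 + 1 + 0 = 44

44 out-of-order pairs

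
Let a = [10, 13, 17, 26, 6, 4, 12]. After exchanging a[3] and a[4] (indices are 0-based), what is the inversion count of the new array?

Positions 3 and 4 hold 26 and 6; after swapping, the array is [10, 13, 17, 6, 26, 4, 12].
Sweep left to right; for each value list the smaller values that follow it:
10 → 6, 4 → 2
13 → 6, 4, 12 → 3
17 → 6, 4, 12 → 3
6 → 4 → 1
26 → 4, 12 → 2
4 → none → 0
12 → none → 0
Sum: 2 + 3 + 3 + 1 + 2 + 0 + 0 = 11

11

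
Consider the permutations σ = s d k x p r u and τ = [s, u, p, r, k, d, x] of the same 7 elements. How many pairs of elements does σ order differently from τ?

12 discordant pairs

Assign each item its position (1..7) in the first ordering, then rewrite the second ordering as that position sequence:
positions: s→1, d→2, k→3, x→4, p→5, r→6, u→7
second ordering as positions: [1, 7, 5, 6, 3, 2, 4]
Discordant pairs = inversions in this position sequence.
1: 0
7: 5, 6, 3, 2, 4 → 5
5: 3, 2, 4 → 3
6: 3, 2, 4 → 3
3: 2 → 1
2: 0
4: 0
Total: 0 + 5 + 3 + 3 + 1 + 0 + 0 = 12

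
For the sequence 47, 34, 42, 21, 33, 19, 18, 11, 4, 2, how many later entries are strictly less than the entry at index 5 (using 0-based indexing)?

The element at index 5 is 19.
Elements after it: 18, 11, 4, 2
Those smaller than 19: 18, 11, 4, 2

4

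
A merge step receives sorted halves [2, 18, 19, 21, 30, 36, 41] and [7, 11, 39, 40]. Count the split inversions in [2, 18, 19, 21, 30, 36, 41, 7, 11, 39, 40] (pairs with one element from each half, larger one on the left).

For each element r of the right run, count left-run elements greater than r:
r = 7: 18, 19, 21, 30, 36, 41 → 6
r = 11: 18, 19, 21, 30, 36, 41 → 6
r = 39: 41 → 1
r = 40: 41 → 1
Cross-inversions: 6 + 6 + 1 + 1 = 14

14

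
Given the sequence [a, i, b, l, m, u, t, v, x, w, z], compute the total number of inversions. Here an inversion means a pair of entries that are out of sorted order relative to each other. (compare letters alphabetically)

Sweep left to right; for each value list the smaller values that follow it:
a: 0
i: 1
b: 0
l: 0
m: 0
u: 1
t: 0
v: 0
x: 1
w: 0
z: 0
Sum: 0 + 1 + 0 + 0 + 0 + 1 + 0 + 0 + 1 + 0 + 0 = 3

Inversions: 3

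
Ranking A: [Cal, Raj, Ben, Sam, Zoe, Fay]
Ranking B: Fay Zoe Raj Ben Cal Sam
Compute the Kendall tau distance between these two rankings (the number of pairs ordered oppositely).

11

Assign each item its position (1..6) in the first ordering, then rewrite the second ordering as that position sequence:
positions: Cal→1, Raj→2, Ben→3, Sam→4, Zoe→5, Fay→6
second ordering as positions: [6, 5, 2, 3, 1, 4]
Discordant pairs = inversions in this position sequence.
6: 5, 2, 3, 1, 4 → 5
5: 2, 3, 1, 4 → 4
2: 1 → 1
3: 1 → 1
1: 0
4: 0
Total: 5 + 4 + 1 + 1 + 0 + 0 = 11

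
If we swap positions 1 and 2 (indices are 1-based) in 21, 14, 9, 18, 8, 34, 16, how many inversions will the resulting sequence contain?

10 inversions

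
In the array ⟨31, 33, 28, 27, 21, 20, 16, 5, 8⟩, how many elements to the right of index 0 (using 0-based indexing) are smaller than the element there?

7 such elements

The element at index 0 is 31.
Elements after it: 33, 28, 27, 21, 20, 16, 5, 8
Those smaller than 31: 28, 27, 21, 20, 16, 5, 8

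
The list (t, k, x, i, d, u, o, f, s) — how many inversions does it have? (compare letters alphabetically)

Sweep left to right; for each value list the smaller values that follow it:
t → k, i, d, o, f, s → 6
k → i, d, f → 3
x → i, d, u, o, f, s → 6
i → d, f → 2
d → none → 0
u → o, f, s → 3
o → f → 1
f → none → 0
s → none → 0
Sum: 6 + 3 + 6 + 2 + 0 + 3 + 1 + 0 + 0 = 21

21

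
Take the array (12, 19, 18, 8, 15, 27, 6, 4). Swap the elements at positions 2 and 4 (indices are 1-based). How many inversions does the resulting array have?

There are 16 inversions.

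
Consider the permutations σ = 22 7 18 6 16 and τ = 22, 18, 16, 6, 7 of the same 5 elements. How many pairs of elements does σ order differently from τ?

4 discordant pairs

Assign each item its position (1..5) in the first ordering, then rewrite the second ordering as that position sequence:
positions: 22→1, 7→2, 18→3, 6→4, 16→5
second ordering as positions: [1, 3, 5, 4, 2]
Discordant pairs = inversions in this position sequence.
1: 0
3: 2 → 1
5: 4, 2 → 2
4: 2 → 1
2: 0
Total: 0 + 1 + 2 + 1 + 0 = 4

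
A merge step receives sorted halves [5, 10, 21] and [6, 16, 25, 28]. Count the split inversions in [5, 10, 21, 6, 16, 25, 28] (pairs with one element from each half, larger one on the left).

Take each right-half value and tally the left-half values above it:
r = 6: 10, 21 → 2
r = 16: 21 → 1
r = 25: none → 0
r = 28: none → 0
Cross-inversions: 2 + 1 + 0 + 0 = 3

3 split inversions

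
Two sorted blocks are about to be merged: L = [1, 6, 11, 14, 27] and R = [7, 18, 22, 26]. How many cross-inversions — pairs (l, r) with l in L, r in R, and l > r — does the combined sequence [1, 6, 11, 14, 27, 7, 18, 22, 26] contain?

Take each right-half value and tally the left-half values above it:
r = 7: 11, 14, 27 → 3
r = 18: 27 → 1
r = 22: 27 → 1
r = 26: 27 → 1
Cross-inversions: 3 + 1 + 1 + 1 = 6

6 split inversions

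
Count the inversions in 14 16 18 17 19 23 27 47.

For each element, count later entries that are smaller:
14: 0
16: 0
18: 1
17: 0
19: 0
23: 0
27: 0
47: 0
Sum: 0 + 0 + 1 + 0 + 0 + 0 + 0 + 0 = 1

1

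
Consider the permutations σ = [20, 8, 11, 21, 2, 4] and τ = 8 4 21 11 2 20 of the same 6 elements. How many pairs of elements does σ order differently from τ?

Assign each item its position (1..6) in the first ordering, then rewrite the second ordering as that position sequence:
positions: 20→1, 8→2, 11→3, 21→4, 2→5, 4→6
second ordering as positions: [2, 6, 4, 3, 5, 1]
Discordant pairs = inversions in this position sequence.
2: 1 → 1
6: 4, 3, 5, 1 → 4
4: 3, 1 → 2
3: 1 → 1
5: 1 → 1
1: 0
Total: 1 + 4 + 2 + 1 + 1 + 0 = 9

9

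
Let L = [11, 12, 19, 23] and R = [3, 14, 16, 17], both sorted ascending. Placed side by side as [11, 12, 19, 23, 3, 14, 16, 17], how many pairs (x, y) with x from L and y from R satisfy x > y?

For each element r of the right run, count left-run elements greater than r:
r = 3: 11, 12, 19, 23 → 4
r = 14: 19, 23 → 2
r = 16: 19, 23 → 2
r = 17: 19, 23 → 2
Cross-inversions: 4 + 2 + 2 + 2 = 10

10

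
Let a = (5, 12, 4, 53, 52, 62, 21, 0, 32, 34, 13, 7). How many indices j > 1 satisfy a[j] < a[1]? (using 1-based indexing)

2

The element at index 1 is 5.
Elements after it: 12, 4, 53, 52, 62, 21, 0, 32, 34, 13, 7
Those smaller than 5: 4, 0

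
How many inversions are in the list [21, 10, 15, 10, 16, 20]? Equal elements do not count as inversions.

Element-by-element contributions:
21 → 10, 15, 10, 16, 20 → 5
10 → none → 0
15 → 10 → 1
10 → none → 0
16 → none → 0
20 → none → 0
Sum: 5 + 0 + 1 + 0 + 0 + 0 = 6

6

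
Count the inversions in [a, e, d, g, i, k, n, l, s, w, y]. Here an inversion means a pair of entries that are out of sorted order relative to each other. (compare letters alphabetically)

Element-by-element contributions:
a → none → 0
e → d → 1
d → none → 0
g → none → 0
i → none → 0
k → none → 0
n → l → 1
l → none → 0
s → none → 0
w → none → 0
y → none → 0
Sum: 0 + 1 + 0 + 0 + 0 + 0 + 1 + 0 + 0 + 0 + 0 = 2

2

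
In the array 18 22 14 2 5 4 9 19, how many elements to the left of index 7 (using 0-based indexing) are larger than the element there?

1

The element at index 7 is 19.
Elements before it: 18, 22, 14, 2, 5, 4, 9
Those larger than 19: 22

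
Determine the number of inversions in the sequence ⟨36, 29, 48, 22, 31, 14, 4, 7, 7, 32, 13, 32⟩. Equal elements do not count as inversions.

Sweep left to right; for each value list the smaller values that follow it:
36 → 29, 22, 31, 14, 4, 7, 7, 32, 13, 32 → 10
29 → 22, 14, 4, 7, 7, 13 → 6
48 → 22, 31, 14, 4, 7, 7, 32, 13, 32 → 9
22 → 14, 4, 7, 7, 13 → 5
31 → 14, 4, 7, 7, 13 → 5
14 → 4, 7, 7, 13 → 4
4 → none → 0
7 → none → 0
7 → none → 0
32 → 13 → 1
13 → none → 0
32 → none → 0
Sum: 10 + 6 + 9 + 5 + 5 + 4 + 0 + 0 + 0 + 1 + 0 + 0 = 40

40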